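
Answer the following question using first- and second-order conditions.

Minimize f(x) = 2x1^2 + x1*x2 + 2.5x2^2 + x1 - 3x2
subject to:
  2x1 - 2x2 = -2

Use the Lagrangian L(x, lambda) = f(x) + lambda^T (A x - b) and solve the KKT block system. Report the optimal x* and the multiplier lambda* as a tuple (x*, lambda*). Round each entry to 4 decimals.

Form the Lagrangian:
  L(x, lambda) = (1/2) x^T Q x + c^T x + lambda^T (A x - b)
Stationarity (grad_x L = 0): Q x + c + A^T lambda = 0.
Primal feasibility: A x = b.

This gives the KKT block system:
  [ Q   A^T ] [ x     ]   [-c ]
  [ A    0  ] [ lambda ] = [ b ]

Solving the linear system:
  x*      = (-0.3636, 0.6364)
  lambda* = (-0.0909)
  f(x*)   = -1.2273

x* = (-0.3636, 0.6364), lambda* = (-0.0909)


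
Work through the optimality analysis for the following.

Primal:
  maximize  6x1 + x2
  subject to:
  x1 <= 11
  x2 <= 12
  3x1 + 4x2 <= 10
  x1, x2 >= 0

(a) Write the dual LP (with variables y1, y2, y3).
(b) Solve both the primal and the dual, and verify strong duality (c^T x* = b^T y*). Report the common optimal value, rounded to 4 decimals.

The standard primal-dual pair for 'max c^T x s.t. A x <= b, x >= 0' is:
  Dual:  min b^T y  s.t.  A^T y >= c,  y >= 0.

So the dual LP is:
  minimize  11y1 + 12y2 + 10y3
  subject to:
    y1 + 3y3 >= 6
    y2 + 4y3 >= 1
    y1, y2, y3 >= 0

Solving the primal: x* = (3.3333, 0).
  primal value c^T x* = 20.
Solving the dual: y* = (0, 0, 2).
  dual value b^T y* = 20.
Strong duality: c^T x* = b^T y*. Confirmed.

20


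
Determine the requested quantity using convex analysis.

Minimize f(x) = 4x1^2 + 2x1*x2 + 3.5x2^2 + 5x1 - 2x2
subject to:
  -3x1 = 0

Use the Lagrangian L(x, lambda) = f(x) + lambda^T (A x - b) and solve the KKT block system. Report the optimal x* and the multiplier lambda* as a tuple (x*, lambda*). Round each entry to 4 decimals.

Form the Lagrangian:
  L(x, lambda) = (1/2) x^T Q x + c^T x + lambda^T (A x - b)
Stationarity (grad_x L = 0): Q x + c + A^T lambda = 0.
Primal feasibility: A x = b.

This gives the KKT block system:
  [ Q   A^T ] [ x     ]   [-c ]
  [ A    0  ] [ lambda ] = [ b ]

Solving the linear system:
  x*      = (0, 0.2857)
  lambda* = (1.8571)
  f(x*)   = -0.2857

x* = (0, 0.2857), lambda* = (1.8571)


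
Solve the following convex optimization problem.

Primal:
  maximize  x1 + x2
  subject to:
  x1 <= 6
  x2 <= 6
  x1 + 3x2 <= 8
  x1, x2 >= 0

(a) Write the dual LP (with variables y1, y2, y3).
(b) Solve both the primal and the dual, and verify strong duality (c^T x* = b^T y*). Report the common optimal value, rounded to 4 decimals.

The standard primal-dual pair for 'max c^T x s.t. A x <= b, x >= 0' is:
  Dual:  min b^T y  s.t.  A^T y >= c,  y >= 0.

So the dual LP is:
  minimize  6y1 + 6y2 + 8y3
  subject to:
    y1 + y3 >= 1
    y2 + 3y3 >= 1
    y1, y2, y3 >= 0

Solving the primal: x* = (6, 0.6667).
  primal value c^T x* = 6.6667.
Solving the dual: y* = (0.6667, 0, 0.3333).
  dual value b^T y* = 6.6667.
Strong duality: c^T x* = b^T y*. Confirmed.

6.6667


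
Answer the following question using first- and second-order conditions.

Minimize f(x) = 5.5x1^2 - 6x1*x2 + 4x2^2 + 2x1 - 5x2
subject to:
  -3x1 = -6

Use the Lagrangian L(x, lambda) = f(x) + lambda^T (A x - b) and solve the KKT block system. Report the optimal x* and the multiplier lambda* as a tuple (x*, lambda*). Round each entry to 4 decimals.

Form the Lagrangian:
  L(x, lambda) = (1/2) x^T Q x + c^T x + lambda^T (A x - b)
Stationarity (grad_x L = 0): Q x + c + A^T lambda = 0.
Primal feasibility: A x = b.

This gives the KKT block system:
  [ Q   A^T ] [ x     ]   [-c ]
  [ A    0  ] [ lambda ] = [ b ]

Solving the linear system:
  x*      = (2, 2.125)
  lambda* = (3.75)
  f(x*)   = 7.9375

x* = (2, 2.125), lambda* = (3.75)


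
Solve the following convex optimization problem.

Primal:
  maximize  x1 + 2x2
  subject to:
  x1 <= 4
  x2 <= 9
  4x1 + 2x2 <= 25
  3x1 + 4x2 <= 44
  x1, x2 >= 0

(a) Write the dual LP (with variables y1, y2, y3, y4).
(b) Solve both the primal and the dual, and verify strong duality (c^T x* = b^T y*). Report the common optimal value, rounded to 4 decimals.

The standard primal-dual pair for 'max c^T x s.t. A x <= b, x >= 0' is:
  Dual:  min b^T y  s.t.  A^T y >= c,  y >= 0.

So the dual LP is:
  minimize  4y1 + 9y2 + 25y3 + 44y4
  subject to:
    y1 + 4y3 + 3y4 >= 1
    y2 + 2y3 + 4y4 >= 2
    y1, y2, y3, y4 >= 0

Solving the primal: x* = (1.75, 9).
  primal value c^T x* = 19.75.
Solving the dual: y* = (0, 1.5, 0.25, 0).
  dual value b^T y* = 19.75.
Strong duality: c^T x* = b^T y*. Confirmed.

19.75


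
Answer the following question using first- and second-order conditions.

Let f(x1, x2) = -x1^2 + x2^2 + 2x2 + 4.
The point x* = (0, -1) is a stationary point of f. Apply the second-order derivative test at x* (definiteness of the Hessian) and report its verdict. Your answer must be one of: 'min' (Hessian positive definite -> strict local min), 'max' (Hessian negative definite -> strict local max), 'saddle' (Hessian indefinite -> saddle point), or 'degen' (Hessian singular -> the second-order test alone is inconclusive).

Compute the Hessian H = grad^2 f:
  H = [[-2, 0], [0, 2]]
Verify stationarity: grad f(x*) = H x* + g = (0, 0).
Eigenvalues of H: -2, 2.
Eigenvalues have mixed signs, so H is indefinite -> x* is a saddle point.

saddle


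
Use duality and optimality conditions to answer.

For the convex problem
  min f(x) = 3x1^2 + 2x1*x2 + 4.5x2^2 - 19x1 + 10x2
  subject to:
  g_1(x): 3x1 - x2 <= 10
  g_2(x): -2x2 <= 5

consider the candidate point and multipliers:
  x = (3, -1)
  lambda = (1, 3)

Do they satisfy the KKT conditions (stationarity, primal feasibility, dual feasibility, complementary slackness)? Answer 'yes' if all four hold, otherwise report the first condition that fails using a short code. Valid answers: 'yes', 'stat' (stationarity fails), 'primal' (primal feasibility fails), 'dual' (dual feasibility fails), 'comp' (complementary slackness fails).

Gradient of f: grad f(x) = Q x + c = (-3, 7)
Constraint values g_i(x) = a_i^T x - b_i:
  g_1((3, -1)) = 0
  g_2((3, -1)) = -3
Stationarity residual: grad f(x) + sum_i lambda_i a_i = (0, 0)
  -> stationarity OK
Primal feasibility (all g_i <= 0): OK
Dual feasibility (all lambda_i >= 0): OK
Complementary slackness (lambda_i * g_i(x) = 0 for all i): FAILS

Verdict: the first failing condition is complementary_slackness -> comp.

comp


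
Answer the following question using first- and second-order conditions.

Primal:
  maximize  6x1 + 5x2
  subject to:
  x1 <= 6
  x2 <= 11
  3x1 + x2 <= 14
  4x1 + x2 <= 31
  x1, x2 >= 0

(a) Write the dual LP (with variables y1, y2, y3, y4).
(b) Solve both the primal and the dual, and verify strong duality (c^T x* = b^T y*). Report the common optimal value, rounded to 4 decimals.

The standard primal-dual pair for 'max c^T x s.t. A x <= b, x >= 0' is:
  Dual:  min b^T y  s.t.  A^T y >= c,  y >= 0.

So the dual LP is:
  minimize  6y1 + 11y2 + 14y3 + 31y4
  subject to:
    y1 + 3y3 + 4y4 >= 6
    y2 + y3 + y4 >= 5
    y1, y2, y3, y4 >= 0

Solving the primal: x* = (1, 11).
  primal value c^T x* = 61.
Solving the dual: y* = (0, 3, 2, 0).
  dual value b^T y* = 61.
Strong duality: c^T x* = b^T y*. Confirmed.

61


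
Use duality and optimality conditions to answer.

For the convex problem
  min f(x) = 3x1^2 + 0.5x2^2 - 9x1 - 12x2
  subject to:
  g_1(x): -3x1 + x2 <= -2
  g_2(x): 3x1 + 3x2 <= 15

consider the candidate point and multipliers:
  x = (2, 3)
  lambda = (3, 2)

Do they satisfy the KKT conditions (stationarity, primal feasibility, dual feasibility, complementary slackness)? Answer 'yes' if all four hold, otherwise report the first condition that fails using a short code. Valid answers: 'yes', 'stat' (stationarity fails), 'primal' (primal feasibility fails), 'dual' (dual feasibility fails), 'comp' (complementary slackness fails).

Gradient of f: grad f(x) = Q x + c = (3, -9)
Constraint values g_i(x) = a_i^T x - b_i:
  g_1((2, 3)) = -1
  g_2((2, 3)) = 0
Stationarity residual: grad f(x) + sum_i lambda_i a_i = (0, 0)
  -> stationarity OK
Primal feasibility (all g_i <= 0): OK
Dual feasibility (all lambda_i >= 0): OK
Complementary slackness (lambda_i * g_i(x) = 0 for all i): FAILS

Verdict: the first failing condition is complementary_slackness -> comp.

comp


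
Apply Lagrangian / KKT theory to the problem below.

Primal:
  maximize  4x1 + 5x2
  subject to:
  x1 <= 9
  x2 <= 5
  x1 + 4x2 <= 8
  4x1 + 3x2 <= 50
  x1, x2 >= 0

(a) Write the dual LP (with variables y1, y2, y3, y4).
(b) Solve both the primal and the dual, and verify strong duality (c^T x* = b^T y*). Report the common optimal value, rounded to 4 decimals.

The standard primal-dual pair for 'max c^T x s.t. A x <= b, x >= 0' is:
  Dual:  min b^T y  s.t.  A^T y >= c,  y >= 0.

So the dual LP is:
  minimize  9y1 + 5y2 + 8y3 + 50y4
  subject to:
    y1 + y3 + 4y4 >= 4
    y2 + 4y3 + 3y4 >= 5
    y1, y2, y3, y4 >= 0

Solving the primal: x* = (8, 0).
  primal value c^T x* = 32.
Solving the dual: y* = (0, 0, 4, 0).
  dual value b^T y* = 32.
Strong duality: c^T x* = b^T y*. Confirmed.

32


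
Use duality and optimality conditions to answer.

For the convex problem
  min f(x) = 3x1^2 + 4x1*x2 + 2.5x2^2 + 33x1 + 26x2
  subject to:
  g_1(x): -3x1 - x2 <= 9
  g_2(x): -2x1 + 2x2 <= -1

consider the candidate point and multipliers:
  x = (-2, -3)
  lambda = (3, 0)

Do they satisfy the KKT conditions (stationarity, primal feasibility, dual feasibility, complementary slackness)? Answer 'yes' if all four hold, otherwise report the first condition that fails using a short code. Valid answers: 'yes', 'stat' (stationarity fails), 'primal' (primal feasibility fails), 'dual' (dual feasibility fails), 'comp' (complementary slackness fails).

Gradient of f: grad f(x) = Q x + c = (9, 3)
Constraint values g_i(x) = a_i^T x - b_i:
  g_1((-2, -3)) = 0
  g_2((-2, -3)) = -1
Stationarity residual: grad f(x) + sum_i lambda_i a_i = (0, 0)
  -> stationarity OK
Primal feasibility (all g_i <= 0): OK
Dual feasibility (all lambda_i >= 0): OK
Complementary slackness (lambda_i * g_i(x) = 0 for all i): OK

Verdict: yes, KKT holds.

yes


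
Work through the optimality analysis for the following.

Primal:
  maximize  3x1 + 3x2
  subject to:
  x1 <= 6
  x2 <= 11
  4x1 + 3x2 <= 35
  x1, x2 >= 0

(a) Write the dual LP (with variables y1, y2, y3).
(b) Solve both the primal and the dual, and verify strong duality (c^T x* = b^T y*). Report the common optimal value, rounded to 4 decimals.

The standard primal-dual pair for 'max c^T x s.t. A x <= b, x >= 0' is:
  Dual:  min b^T y  s.t.  A^T y >= c,  y >= 0.

So the dual LP is:
  minimize  6y1 + 11y2 + 35y3
  subject to:
    y1 + 4y3 >= 3
    y2 + 3y3 >= 3
    y1, y2, y3 >= 0

Solving the primal: x* = (0.5, 11).
  primal value c^T x* = 34.5.
Solving the dual: y* = (0, 0.75, 0.75).
  dual value b^T y* = 34.5.
Strong duality: c^T x* = b^T y*. Confirmed.

34.5


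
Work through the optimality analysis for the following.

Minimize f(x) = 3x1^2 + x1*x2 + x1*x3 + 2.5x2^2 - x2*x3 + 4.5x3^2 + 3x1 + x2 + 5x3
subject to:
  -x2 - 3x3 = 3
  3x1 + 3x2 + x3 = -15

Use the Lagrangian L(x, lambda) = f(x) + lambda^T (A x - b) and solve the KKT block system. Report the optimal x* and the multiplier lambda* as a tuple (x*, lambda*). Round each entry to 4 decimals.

Form the Lagrangian:
  L(x, lambda) = (1/2) x^T Q x + c^T x + lambda^T (A x - b)
Stationarity (grad_x L = 0): Q x + c + A^T lambda = 0.
Primal feasibility: A x = b.

This gives the KKT block system:
  [ Q   A^T ] [ x     ]   [-c ]
  [ A    0  ] [ lambda ] = [ b ]

Solving the linear system:
  x*      = (-2.6377, -2.2826, -0.2391)
  lambda* = (2.5362, 5.1159)
  f(x*)   = 28.8696

x* = (-2.6377, -2.2826, -0.2391), lambda* = (2.5362, 5.1159)


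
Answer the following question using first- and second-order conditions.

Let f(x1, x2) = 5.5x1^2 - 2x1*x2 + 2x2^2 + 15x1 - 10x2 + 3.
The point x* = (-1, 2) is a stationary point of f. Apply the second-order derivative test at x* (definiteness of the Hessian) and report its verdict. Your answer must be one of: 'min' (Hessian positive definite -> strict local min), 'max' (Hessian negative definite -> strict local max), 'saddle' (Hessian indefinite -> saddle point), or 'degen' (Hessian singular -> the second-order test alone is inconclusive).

Compute the Hessian H = grad^2 f:
  H = [[11, -2], [-2, 4]]
Verify stationarity: grad f(x*) = H x* + g = (0, 0).
Eigenvalues of H: 3.4689, 11.5311.
Both eigenvalues > 0, so H is positive definite -> x* is a strict local min.

min


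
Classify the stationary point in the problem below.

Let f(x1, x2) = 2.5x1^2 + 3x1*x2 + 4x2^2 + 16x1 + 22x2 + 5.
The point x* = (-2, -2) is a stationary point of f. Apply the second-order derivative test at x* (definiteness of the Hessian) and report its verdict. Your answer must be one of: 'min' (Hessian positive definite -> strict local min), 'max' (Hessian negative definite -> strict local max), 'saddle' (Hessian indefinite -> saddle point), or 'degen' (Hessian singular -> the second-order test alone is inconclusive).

Compute the Hessian H = grad^2 f:
  H = [[5, 3], [3, 8]]
Verify stationarity: grad f(x*) = H x* + g = (0, 0).
Eigenvalues of H: 3.1459, 9.8541.
Both eigenvalues > 0, so H is positive definite -> x* is a strict local min.

min


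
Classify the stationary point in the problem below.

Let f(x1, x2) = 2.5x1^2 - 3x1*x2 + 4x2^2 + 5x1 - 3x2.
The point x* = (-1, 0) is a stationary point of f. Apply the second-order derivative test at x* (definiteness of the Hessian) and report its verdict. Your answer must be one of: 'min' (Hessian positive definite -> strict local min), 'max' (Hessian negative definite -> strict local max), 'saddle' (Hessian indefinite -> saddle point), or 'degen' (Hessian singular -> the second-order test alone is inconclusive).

Compute the Hessian H = grad^2 f:
  H = [[5, -3], [-3, 8]]
Verify stationarity: grad f(x*) = H x* + g = (0, 0).
Eigenvalues of H: 3.1459, 9.8541.
Both eigenvalues > 0, so H is positive definite -> x* is a strict local min.

min


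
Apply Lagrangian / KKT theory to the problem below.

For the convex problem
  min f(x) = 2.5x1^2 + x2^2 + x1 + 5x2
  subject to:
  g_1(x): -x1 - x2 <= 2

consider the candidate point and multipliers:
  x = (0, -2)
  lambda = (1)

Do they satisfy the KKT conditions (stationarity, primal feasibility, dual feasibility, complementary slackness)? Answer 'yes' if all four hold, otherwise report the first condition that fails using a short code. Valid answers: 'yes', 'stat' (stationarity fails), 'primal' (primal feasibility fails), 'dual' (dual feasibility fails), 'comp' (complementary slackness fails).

Gradient of f: grad f(x) = Q x + c = (1, 1)
Constraint values g_i(x) = a_i^T x - b_i:
  g_1((0, -2)) = 0
Stationarity residual: grad f(x) + sum_i lambda_i a_i = (0, 0)
  -> stationarity OK
Primal feasibility (all g_i <= 0): OK
Dual feasibility (all lambda_i >= 0): OK
Complementary slackness (lambda_i * g_i(x) = 0 for all i): OK

Verdict: yes, KKT holds.

yes


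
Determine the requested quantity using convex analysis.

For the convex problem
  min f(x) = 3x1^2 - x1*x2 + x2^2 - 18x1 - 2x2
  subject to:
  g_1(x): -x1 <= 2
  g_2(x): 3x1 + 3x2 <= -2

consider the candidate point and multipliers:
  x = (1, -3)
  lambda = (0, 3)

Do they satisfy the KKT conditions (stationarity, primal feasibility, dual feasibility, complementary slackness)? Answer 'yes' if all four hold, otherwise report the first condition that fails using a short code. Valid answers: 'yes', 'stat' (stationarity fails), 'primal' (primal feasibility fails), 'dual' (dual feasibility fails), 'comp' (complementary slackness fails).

Gradient of f: grad f(x) = Q x + c = (-9, -9)
Constraint values g_i(x) = a_i^T x - b_i:
  g_1((1, -3)) = -3
  g_2((1, -3)) = -4
Stationarity residual: grad f(x) + sum_i lambda_i a_i = (0, 0)
  -> stationarity OK
Primal feasibility (all g_i <= 0): OK
Dual feasibility (all lambda_i >= 0): OK
Complementary slackness (lambda_i * g_i(x) = 0 for all i): FAILS

Verdict: the first failing condition is complementary_slackness -> comp.

comp


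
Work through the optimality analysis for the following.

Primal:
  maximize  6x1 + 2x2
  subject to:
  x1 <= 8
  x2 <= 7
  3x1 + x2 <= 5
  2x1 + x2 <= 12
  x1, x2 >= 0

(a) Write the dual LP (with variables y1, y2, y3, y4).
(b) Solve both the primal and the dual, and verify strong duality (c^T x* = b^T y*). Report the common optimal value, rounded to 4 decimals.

The standard primal-dual pair for 'max c^T x s.t. A x <= b, x >= 0' is:
  Dual:  min b^T y  s.t.  A^T y >= c,  y >= 0.

So the dual LP is:
  minimize  8y1 + 7y2 + 5y3 + 12y4
  subject to:
    y1 + 3y3 + 2y4 >= 6
    y2 + y3 + y4 >= 2
    y1, y2, y3, y4 >= 0

Solving the primal: x* = (1.6667, 0).
  primal value c^T x* = 10.
Solving the dual: y* = (0, 0, 2, 0).
  dual value b^T y* = 10.
Strong duality: c^T x* = b^T y*. Confirmed.

10


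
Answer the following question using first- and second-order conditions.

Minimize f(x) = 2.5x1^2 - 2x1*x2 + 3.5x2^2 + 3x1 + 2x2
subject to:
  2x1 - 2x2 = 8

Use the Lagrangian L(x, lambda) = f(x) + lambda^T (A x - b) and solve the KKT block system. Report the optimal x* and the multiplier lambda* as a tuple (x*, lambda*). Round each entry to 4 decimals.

Form the Lagrangian:
  L(x, lambda) = (1/2) x^T Q x + c^T x + lambda^T (A x - b)
Stationarity (grad_x L = 0): Q x + c + A^T lambda = 0.
Primal feasibility: A x = b.

This gives the KKT block system:
  [ Q   A^T ] [ x     ]   [-c ]
  [ A    0  ] [ lambda ] = [ b ]

Solving the linear system:
  x*      = (1.875, -2.125)
  lambda* = (-8.3125)
  f(x*)   = 33.9375

x* = (1.875, -2.125), lambda* = (-8.3125)


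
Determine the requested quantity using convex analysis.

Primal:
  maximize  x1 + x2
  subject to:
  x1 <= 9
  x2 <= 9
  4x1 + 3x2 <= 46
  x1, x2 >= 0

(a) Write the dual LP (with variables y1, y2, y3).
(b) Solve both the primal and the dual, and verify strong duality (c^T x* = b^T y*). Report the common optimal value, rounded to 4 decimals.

The standard primal-dual pair for 'max c^T x s.t. A x <= b, x >= 0' is:
  Dual:  min b^T y  s.t.  A^T y >= c,  y >= 0.

So the dual LP is:
  minimize  9y1 + 9y2 + 46y3
  subject to:
    y1 + 4y3 >= 1
    y2 + 3y3 >= 1
    y1, y2, y3 >= 0

Solving the primal: x* = (4.75, 9).
  primal value c^T x* = 13.75.
Solving the dual: y* = (0, 0.25, 0.25).
  dual value b^T y* = 13.75.
Strong duality: c^T x* = b^T y*. Confirmed.

13.75


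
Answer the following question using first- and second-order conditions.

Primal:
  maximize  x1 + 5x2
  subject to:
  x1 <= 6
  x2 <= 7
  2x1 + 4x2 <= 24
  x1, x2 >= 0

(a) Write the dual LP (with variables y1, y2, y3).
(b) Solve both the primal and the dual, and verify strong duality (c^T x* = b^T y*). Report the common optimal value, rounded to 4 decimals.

The standard primal-dual pair for 'max c^T x s.t. A x <= b, x >= 0' is:
  Dual:  min b^T y  s.t.  A^T y >= c,  y >= 0.

So the dual LP is:
  minimize  6y1 + 7y2 + 24y3
  subject to:
    y1 + 2y3 >= 1
    y2 + 4y3 >= 5
    y1, y2, y3 >= 0

Solving the primal: x* = (0, 6).
  primal value c^T x* = 30.
Solving the dual: y* = (0, 0, 1.25).
  dual value b^T y* = 30.
Strong duality: c^T x* = b^T y*. Confirmed.

30


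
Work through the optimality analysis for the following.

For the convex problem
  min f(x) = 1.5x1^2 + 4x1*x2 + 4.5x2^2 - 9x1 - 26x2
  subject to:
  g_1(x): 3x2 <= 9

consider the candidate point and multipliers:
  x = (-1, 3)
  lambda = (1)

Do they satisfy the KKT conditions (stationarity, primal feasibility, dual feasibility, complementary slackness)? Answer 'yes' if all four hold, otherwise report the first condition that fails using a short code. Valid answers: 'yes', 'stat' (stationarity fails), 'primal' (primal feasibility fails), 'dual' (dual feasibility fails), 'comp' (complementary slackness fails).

Gradient of f: grad f(x) = Q x + c = (0, -3)
Constraint values g_i(x) = a_i^T x - b_i:
  g_1((-1, 3)) = 0
Stationarity residual: grad f(x) + sum_i lambda_i a_i = (0, 0)
  -> stationarity OK
Primal feasibility (all g_i <= 0): OK
Dual feasibility (all lambda_i >= 0): OK
Complementary slackness (lambda_i * g_i(x) = 0 for all i): OK

Verdict: yes, KKT holds.

yes


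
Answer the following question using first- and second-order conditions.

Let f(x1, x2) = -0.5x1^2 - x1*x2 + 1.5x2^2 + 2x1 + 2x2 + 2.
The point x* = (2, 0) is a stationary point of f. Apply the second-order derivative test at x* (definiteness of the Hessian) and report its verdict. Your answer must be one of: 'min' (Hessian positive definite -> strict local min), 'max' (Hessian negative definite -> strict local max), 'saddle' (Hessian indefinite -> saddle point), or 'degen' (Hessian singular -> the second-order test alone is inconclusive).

Compute the Hessian H = grad^2 f:
  H = [[-1, -1], [-1, 3]]
Verify stationarity: grad f(x*) = H x* + g = (0, 0).
Eigenvalues of H: -1.2361, 3.2361.
Eigenvalues have mixed signs, so H is indefinite -> x* is a saddle point.

saddle


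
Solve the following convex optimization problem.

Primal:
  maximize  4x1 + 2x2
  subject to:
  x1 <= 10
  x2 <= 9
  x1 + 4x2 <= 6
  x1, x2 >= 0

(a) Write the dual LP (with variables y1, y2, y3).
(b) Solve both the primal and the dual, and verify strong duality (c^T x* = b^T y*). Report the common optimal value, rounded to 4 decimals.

The standard primal-dual pair for 'max c^T x s.t. A x <= b, x >= 0' is:
  Dual:  min b^T y  s.t.  A^T y >= c,  y >= 0.

So the dual LP is:
  minimize  10y1 + 9y2 + 6y3
  subject to:
    y1 + y3 >= 4
    y2 + 4y3 >= 2
    y1, y2, y3 >= 0

Solving the primal: x* = (6, 0).
  primal value c^T x* = 24.
Solving the dual: y* = (0, 0, 4).
  dual value b^T y* = 24.
Strong duality: c^T x* = b^T y*. Confirmed.

24


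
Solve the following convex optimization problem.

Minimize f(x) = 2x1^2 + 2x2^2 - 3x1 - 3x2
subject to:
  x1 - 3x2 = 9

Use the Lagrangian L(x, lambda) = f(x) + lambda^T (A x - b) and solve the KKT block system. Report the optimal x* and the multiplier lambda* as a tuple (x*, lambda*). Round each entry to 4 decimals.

Form the Lagrangian:
  L(x, lambda) = (1/2) x^T Q x + c^T x + lambda^T (A x - b)
Stationarity (grad_x L = 0): Q x + c + A^T lambda = 0.
Primal feasibility: A x = b.

This gives the KKT block system:
  [ Q   A^T ] [ x     ]   [-c ]
  [ A    0  ] [ lambda ] = [ b ]

Solving the linear system:
  x*      = (1.8, -2.4)
  lambda* = (-4.2)
  f(x*)   = 19.8

x* = (1.8, -2.4), lambda* = (-4.2)


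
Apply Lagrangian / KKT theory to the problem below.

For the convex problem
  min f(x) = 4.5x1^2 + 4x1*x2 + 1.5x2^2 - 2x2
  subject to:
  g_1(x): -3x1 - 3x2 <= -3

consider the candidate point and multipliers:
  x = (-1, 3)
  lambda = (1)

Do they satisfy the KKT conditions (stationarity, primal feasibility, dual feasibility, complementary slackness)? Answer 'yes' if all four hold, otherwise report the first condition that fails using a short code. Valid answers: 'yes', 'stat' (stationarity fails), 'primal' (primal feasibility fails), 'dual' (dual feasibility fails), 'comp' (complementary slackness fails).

Gradient of f: grad f(x) = Q x + c = (3, 3)
Constraint values g_i(x) = a_i^T x - b_i:
  g_1((-1, 3)) = -3
Stationarity residual: grad f(x) + sum_i lambda_i a_i = (0, 0)
  -> stationarity OK
Primal feasibility (all g_i <= 0): OK
Dual feasibility (all lambda_i >= 0): OK
Complementary slackness (lambda_i * g_i(x) = 0 for all i): FAILS

Verdict: the first failing condition is complementary_slackness -> comp.

comp


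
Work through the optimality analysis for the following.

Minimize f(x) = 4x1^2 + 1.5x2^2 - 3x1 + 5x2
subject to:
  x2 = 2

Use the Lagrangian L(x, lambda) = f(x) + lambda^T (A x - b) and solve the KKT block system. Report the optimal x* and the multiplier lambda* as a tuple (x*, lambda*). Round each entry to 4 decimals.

Form the Lagrangian:
  L(x, lambda) = (1/2) x^T Q x + c^T x + lambda^T (A x - b)
Stationarity (grad_x L = 0): Q x + c + A^T lambda = 0.
Primal feasibility: A x = b.

This gives the KKT block system:
  [ Q   A^T ] [ x     ]   [-c ]
  [ A    0  ] [ lambda ] = [ b ]

Solving the linear system:
  x*      = (0.375, 2)
  lambda* = (-11)
  f(x*)   = 15.4375

x* = (0.375, 2), lambda* = (-11)


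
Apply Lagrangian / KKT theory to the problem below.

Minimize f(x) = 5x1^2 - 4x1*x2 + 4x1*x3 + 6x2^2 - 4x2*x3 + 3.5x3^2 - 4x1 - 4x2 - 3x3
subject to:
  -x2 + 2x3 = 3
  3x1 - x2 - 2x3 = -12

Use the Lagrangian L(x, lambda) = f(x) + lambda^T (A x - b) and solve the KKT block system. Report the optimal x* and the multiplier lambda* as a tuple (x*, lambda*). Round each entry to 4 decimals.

Form the Lagrangian:
  L(x, lambda) = (1/2) x^T Q x + c^T x + lambda^T (A x - b)
Stationarity (grad_x L = 0): Q x + c + A^T lambda = 0.
Primal feasibility: A x = b.

This gives the KKT block system:
  [ Q   A^T ] [ x     ]   [-c ]
  [ A    0  ] [ lambda ] = [ b ]

Solving the linear system:
  x*      = (-1.906, 1.641, 2.3205)
  lambda* = (7.253, 6.7807)
  f(x*)   = 26.8542

x* = (-1.906, 1.641, 2.3205), lambda* = (7.253, 6.7807)


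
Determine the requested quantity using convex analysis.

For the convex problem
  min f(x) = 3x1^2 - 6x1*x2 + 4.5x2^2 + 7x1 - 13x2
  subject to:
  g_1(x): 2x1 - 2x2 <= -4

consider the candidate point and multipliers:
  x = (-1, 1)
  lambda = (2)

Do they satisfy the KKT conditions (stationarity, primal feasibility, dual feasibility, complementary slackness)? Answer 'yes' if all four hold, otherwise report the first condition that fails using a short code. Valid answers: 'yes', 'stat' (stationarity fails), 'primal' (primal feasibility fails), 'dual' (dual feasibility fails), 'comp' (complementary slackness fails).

Gradient of f: grad f(x) = Q x + c = (-5, 2)
Constraint values g_i(x) = a_i^T x - b_i:
  g_1((-1, 1)) = 0
Stationarity residual: grad f(x) + sum_i lambda_i a_i = (-1, -2)
  -> stationarity FAILS
Primal feasibility (all g_i <= 0): OK
Dual feasibility (all lambda_i >= 0): OK
Complementary slackness (lambda_i * g_i(x) = 0 for all i): OK

Verdict: the first failing condition is stationarity -> stat.

stat


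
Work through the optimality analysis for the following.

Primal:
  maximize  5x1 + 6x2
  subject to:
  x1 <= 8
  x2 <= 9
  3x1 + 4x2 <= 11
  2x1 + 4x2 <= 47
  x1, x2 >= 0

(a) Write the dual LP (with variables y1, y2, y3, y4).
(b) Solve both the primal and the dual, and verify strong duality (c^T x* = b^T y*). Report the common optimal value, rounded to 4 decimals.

The standard primal-dual pair for 'max c^T x s.t. A x <= b, x >= 0' is:
  Dual:  min b^T y  s.t.  A^T y >= c,  y >= 0.

So the dual LP is:
  minimize  8y1 + 9y2 + 11y3 + 47y4
  subject to:
    y1 + 3y3 + 2y4 >= 5
    y2 + 4y3 + 4y4 >= 6
    y1, y2, y3, y4 >= 0

Solving the primal: x* = (3.6667, 0).
  primal value c^T x* = 18.3333.
Solving the dual: y* = (0, 0, 1.6667, 0).
  dual value b^T y* = 18.3333.
Strong duality: c^T x* = b^T y*. Confirmed.

18.3333


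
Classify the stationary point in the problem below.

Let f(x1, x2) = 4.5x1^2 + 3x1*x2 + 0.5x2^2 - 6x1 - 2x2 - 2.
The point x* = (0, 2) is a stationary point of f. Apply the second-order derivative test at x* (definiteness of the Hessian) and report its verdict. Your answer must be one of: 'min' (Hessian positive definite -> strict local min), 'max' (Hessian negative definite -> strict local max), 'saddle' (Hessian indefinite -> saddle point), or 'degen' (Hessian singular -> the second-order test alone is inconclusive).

Compute the Hessian H = grad^2 f:
  H = [[9, 3], [3, 1]]
Verify stationarity: grad f(x*) = H x* + g = (0, 0).
Eigenvalues of H: 0, 10.
H has a zero eigenvalue (singular; positive semidefinite but not definite), so H is neither positive definite, negative definite, nor indefinite. The second-order test alone is inconclusive -> degen.
(Indeed, f is constant along the null direction of H through x*, so x* is not a strict local extremum.)

degen


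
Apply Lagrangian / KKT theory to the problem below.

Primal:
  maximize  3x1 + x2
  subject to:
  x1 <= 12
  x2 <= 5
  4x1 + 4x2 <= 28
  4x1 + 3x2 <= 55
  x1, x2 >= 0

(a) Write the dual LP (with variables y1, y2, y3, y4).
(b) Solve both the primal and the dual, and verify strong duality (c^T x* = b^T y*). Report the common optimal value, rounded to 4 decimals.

The standard primal-dual pair for 'max c^T x s.t. A x <= b, x >= 0' is:
  Dual:  min b^T y  s.t.  A^T y >= c,  y >= 0.

So the dual LP is:
  minimize  12y1 + 5y2 + 28y3 + 55y4
  subject to:
    y1 + 4y3 + 4y4 >= 3
    y2 + 4y3 + 3y4 >= 1
    y1, y2, y3, y4 >= 0

Solving the primal: x* = (7, 0).
  primal value c^T x* = 21.
Solving the dual: y* = (0, 0, 0.75, 0).
  dual value b^T y* = 21.
Strong duality: c^T x* = b^T y*. Confirmed.

21


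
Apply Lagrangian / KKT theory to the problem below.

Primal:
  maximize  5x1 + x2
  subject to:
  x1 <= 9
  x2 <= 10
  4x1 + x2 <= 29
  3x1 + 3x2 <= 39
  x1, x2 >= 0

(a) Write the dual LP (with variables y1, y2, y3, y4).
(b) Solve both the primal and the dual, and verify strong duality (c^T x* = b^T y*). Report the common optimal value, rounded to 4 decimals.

The standard primal-dual pair for 'max c^T x s.t. A x <= b, x >= 0' is:
  Dual:  min b^T y  s.t.  A^T y >= c,  y >= 0.

So the dual LP is:
  minimize  9y1 + 10y2 + 29y3 + 39y4
  subject to:
    y1 + 4y3 + 3y4 >= 5
    y2 + y3 + 3y4 >= 1
    y1, y2, y3, y4 >= 0

Solving the primal: x* = (7.25, 0).
  primal value c^T x* = 36.25.
Solving the dual: y* = (0, 0, 1.25, 0).
  dual value b^T y* = 36.25.
Strong duality: c^T x* = b^T y*. Confirmed.

36.25


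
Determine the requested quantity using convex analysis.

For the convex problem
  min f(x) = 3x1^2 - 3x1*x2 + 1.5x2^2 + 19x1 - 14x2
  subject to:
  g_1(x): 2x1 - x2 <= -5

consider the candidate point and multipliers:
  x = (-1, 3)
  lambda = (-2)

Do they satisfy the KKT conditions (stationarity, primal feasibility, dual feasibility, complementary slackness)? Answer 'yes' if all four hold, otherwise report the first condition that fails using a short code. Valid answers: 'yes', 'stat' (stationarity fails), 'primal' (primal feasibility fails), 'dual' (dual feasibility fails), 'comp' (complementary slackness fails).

Gradient of f: grad f(x) = Q x + c = (4, -2)
Constraint values g_i(x) = a_i^T x - b_i:
  g_1((-1, 3)) = 0
Stationarity residual: grad f(x) + sum_i lambda_i a_i = (0, 0)
  -> stationarity OK
Primal feasibility (all g_i <= 0): OK
Dual feasibility (all lambda_i >= 0): FAILS
Complementary slackness (lambda_i * g_i(x) = 0 for all i): OK

Verdict: the first failing condition is dual_feasibility -> dual.

dual


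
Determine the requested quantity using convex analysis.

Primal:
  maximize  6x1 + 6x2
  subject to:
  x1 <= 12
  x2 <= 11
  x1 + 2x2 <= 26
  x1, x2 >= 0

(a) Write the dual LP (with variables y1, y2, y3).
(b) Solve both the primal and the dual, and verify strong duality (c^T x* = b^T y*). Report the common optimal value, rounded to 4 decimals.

The standard primal-dual pair for 'max c^T x s.t. A x <= b, x >= 0' is:
  Dual:  min b^T y  s.t.  A^T y >= c,  y >= 0.

So the dual LP is:
  minimize  12y1 + 11y2 + 26y3
  subject to:
    y1 + y3 >= 6
    y2 + 2y3 >= 6
    y1, y2, y3 >= 0

Solving the primal: x* = (12, 7).
  primal value c^T x* = 114.
Solving the dual: y* = (3, 0, 3).
  dual value b^T y* = 114.
Strong duality: c^T x* = b^T y*. Confirmed.

114


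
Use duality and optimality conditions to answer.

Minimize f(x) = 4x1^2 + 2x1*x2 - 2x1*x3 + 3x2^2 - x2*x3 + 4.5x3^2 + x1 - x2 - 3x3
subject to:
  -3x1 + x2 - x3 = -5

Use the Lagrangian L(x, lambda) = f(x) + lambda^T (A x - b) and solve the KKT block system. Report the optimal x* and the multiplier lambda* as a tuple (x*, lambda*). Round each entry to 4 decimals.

Form the Lagrangian:
  L(x, lambda) = (1/2) x^T Q x + c^T x + lambda^T (A x - b)
Stationarity (grad_x L = 0): Q x + c + A^T lambda = 0.
Primal feasibility: A x = b.

This gives the KKT block system:
  [ Q   A^T ] [ x     ]   [-c ]
  [ A    0  ] [ lambda ] = [ b ]

Solving the linear system:
  x*      = (1.209, -0.5373, 0.8358)
  lambda* = (2.6418)
  f(x*)   = 6.2239

x* = (1.209, -0.5373, 0.8358), lambda* = (2.6418)


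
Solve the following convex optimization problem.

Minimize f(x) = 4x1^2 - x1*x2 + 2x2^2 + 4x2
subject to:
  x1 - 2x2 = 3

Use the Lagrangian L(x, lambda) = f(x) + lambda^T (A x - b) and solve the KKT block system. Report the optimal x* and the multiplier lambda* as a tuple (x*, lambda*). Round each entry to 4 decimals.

Form the Lagrangian:
  L(x, lambda) = (1/2) x^T Q x + c^T x + lambda^T (A x - b)
Stationarity (grad_x L = 0): Q x + c + A^T lambda = 0.
Primal feasibility: A x = b.

This gives the KKT block system:
  [ Q   A^T ] [ x     ]   [-c ]
  [ A    0  ] [ lambda ] = [ b ]

Solving the linear system:
  x*      = (-0.0625, -1.5312)
  lambda* = (-1.0312)
  f(x*)   = -1.5156

x* = (-0.0625, -1.5312), lambda* = (-1.0312)


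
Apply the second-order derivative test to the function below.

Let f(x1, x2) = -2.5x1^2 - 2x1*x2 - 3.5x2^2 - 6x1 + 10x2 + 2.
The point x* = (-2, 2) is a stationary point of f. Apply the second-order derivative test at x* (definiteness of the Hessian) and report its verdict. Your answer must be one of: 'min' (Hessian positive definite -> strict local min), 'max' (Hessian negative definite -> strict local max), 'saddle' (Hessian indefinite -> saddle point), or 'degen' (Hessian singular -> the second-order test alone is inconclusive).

Compute the Hessian H = grad^2 f:
  H = [[-5, -2], [-2, -7]]
Verify stationarity: grad f(x*) = H x* + g = (0, 0).
Eigenvalues of H: -8.2361, -3.7639.
Both eigenvalues < 0, so H is negative definite -> x* is a strict local max.

max


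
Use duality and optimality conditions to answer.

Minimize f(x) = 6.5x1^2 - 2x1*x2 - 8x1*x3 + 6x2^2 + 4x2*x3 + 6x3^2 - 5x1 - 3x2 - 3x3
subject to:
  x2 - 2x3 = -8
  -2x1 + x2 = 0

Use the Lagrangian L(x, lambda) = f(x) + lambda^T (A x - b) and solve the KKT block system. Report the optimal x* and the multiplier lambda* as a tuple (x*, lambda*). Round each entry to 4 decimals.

Form the Lagrangian:
  L(x, lambda) = (1/2) x^T Q x + c^T x + lambda^T (A x - b)
Stationarity (grad_x L = 0): Q x + c + A^T lambda = 0.
Primal feasibility: A x = b.

This gives the KKT block system:
  [ Q   A^T ] [ x     ]   [-c ]
  [ A    0  ] [ lambda ] = [ b ]

Solving the linear system:
  x*      = (-0.5231, -1.0462, 3.4769)
  lambda* = (19.3615, -18.7615)
  f(x*)   = 75.1077

x* = (-0.5231, -1.0462, 3.4769), lambda* = (19.3615, -18.7615)


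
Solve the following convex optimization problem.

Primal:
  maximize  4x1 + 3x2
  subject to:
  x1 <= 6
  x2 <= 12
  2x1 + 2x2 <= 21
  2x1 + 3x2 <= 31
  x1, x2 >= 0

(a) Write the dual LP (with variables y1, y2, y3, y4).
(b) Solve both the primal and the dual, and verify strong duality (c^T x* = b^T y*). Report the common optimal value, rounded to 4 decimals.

The standard primal-dual pair for 'max c^T x s.t. A x <= b, x >= 0' is:
  Dual:  min b^T y  s.t.  A^T y >= c,  y >= 0.

So the dual LP is:
  minimize  6y1 + 12y2 + 21y3 + 31y4
  subject to:
    y1 + 2y3 + 2y4 >= 4
    y2 + 2y3 + 3y4 >= 3
    y1, y2, y3, y4 >= 0

Solving the primal: x* = (6, 4.5).
  primal value c^T x* = 37.5.
Solving the dual: y* = (1, 0, 1.5, 0).
  dual value b^T y* = 37.5.
Strong duality: c^T x* = b^T y*. Confirmed.

37.5


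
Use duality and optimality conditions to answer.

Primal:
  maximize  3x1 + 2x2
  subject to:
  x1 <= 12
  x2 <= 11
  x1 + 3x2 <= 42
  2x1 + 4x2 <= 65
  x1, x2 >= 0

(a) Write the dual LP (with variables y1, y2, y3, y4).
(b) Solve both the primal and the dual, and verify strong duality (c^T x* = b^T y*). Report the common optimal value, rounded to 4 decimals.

The standard primal-dual pair for 'max c^T x s.t. A x <= b, x >= 0' is:
  Dual:  min b^T y  s.t.  A^T y >= c,  y >= 0.

So the dual LP is:
  minimize  12y1 + 11y2 + 42y3 + 65y4
  subject to:
    y1 + y3 + 2y4 >= 3
    y2 + 3y3 + 4y4 >= 2
    y1, y2, y3, y4 >= 0

Solving the primal: x* = (12, 10).
  primal value c^T x* = 56.
Solving the dual: y* = (2.3333, 0, 0.6667, 0).
  dual value b^T y* = 56.
Strong duality: c^T x* = b^T y*. Confirmed.

56


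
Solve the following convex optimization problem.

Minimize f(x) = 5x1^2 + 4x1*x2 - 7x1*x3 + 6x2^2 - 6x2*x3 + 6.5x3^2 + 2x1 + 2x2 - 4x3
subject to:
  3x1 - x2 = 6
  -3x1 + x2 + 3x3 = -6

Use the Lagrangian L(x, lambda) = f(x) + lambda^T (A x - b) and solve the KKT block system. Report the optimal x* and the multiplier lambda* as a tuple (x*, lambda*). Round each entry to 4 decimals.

Form the Lagrangian:
  L(x, lambda) = (1/2) x^T Q x + c^T x + lambda^T (A x - b)
Stationarity (grad_x L = 0): Q x + c + A^T lambda = 0.
Primal feasibility: A x = b.

This gives the KKT block system:
  [ Q   A^T ] [ x     ]   [-c ]
  [ A    0  ] [ lambda ] = [ b ]

Solving the linear system:
  x*      = (1.6338, -1.0986, 0)
  lambda* = (-1.6995, 2.9484)
  f(x*)   = 14.4789

x* = (1.6338, -1.0986, 0), lambda* = (-1.6995, 2.9484)


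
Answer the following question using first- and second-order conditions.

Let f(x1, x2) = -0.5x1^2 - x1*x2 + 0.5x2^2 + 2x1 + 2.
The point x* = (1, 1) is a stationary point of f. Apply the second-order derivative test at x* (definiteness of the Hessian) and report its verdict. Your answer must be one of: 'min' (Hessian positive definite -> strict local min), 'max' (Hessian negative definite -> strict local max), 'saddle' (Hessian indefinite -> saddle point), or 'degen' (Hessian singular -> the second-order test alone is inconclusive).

Compute the Hessian H = grad^2 f:
  H = [[-1, -1], [-1, 1]]
Verify stationarity: grad f(x*) = H x* + g = (0, 0).
Eigenvalues of H: -1.4142, 1.4142.
Eigenvalues have mixed signs, so H is indefinite -> x* is a saddle point.

saddle


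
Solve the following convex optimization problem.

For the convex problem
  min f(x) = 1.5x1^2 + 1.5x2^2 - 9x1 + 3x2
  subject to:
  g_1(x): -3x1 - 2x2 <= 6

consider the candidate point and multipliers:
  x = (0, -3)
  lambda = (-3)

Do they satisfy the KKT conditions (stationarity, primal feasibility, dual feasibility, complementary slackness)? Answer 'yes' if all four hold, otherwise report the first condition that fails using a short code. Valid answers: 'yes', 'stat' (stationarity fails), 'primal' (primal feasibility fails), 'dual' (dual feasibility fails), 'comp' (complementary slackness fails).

Gradient of f: grad f(x) = Q x + c = (-9, -6)
Constraint values g_i(x) = a_i^T x - b_i:
  g_1((0, -3)) = 0
Stationarity residual: grad f(x) + sum_i lambda_i a_i = (0, 0)
  -> stationarity OK
Primal feasibility (all g_i <= 0): OK
Dual feasibility (all lambda_i >= 0): FAILS
Complementary slackness (lambda_i * g_i(x) = 0 for all i): OK

Verdict: the first failing condition is dual_feasibility -> dual.

dual


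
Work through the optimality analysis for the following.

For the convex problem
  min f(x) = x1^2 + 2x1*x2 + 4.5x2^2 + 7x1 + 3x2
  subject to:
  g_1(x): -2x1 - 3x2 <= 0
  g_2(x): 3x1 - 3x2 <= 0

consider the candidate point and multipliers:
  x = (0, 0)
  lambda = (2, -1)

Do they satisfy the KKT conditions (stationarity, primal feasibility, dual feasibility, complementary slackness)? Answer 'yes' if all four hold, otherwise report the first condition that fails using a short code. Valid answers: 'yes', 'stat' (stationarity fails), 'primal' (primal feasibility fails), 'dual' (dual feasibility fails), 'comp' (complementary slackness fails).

Gradient of f: grad f(x) = Q x + c = (7, 3)
Constraint values g_i(x) = a_i^T x - b_i:
  g_1((0, 0)) = 0
  g_2((0, 0)) = 0
Stationarity residual: grad f(x) + sum_i lambda_i a_i = (0, 0)
  -> stationarity OK
Primal feasibility (all g_i <= 0): OK
Dual feasibility (all lambda_i >= 0): FAILS
Complementary slackness (lambda_i * g_i(x) = 0 for all i): OK

Verdict: the first failing condition is dual_feasibility -> dual.

dual


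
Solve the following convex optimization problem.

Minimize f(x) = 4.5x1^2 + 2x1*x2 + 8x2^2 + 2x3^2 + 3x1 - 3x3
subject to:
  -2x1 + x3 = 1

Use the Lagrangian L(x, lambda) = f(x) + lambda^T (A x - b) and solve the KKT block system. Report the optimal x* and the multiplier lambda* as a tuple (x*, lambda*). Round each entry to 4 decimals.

Form the Lagrangian:
  L(x, lambda) = (1/2) x^T Q x + c^T x + lambda^T (A x - b)
Stationarity (grad_x L = 0): Q x + c + A^T lambda = 0.
Primal feasibility: A x = b.

This gives the KKT block system:
  [ Q   A^T ] [ x     ]   [-c ]
  [ A    0  ] [ lambda ] = [ b ]

Solving the linear system:
  x*      = (-0.202, 0.0253, 0.596)
  lambda* = (0.6162)
  f(x*)   = -1.5051

x* = (-0.202, 0.0253, 0.596), lambda* = (0.6162)
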